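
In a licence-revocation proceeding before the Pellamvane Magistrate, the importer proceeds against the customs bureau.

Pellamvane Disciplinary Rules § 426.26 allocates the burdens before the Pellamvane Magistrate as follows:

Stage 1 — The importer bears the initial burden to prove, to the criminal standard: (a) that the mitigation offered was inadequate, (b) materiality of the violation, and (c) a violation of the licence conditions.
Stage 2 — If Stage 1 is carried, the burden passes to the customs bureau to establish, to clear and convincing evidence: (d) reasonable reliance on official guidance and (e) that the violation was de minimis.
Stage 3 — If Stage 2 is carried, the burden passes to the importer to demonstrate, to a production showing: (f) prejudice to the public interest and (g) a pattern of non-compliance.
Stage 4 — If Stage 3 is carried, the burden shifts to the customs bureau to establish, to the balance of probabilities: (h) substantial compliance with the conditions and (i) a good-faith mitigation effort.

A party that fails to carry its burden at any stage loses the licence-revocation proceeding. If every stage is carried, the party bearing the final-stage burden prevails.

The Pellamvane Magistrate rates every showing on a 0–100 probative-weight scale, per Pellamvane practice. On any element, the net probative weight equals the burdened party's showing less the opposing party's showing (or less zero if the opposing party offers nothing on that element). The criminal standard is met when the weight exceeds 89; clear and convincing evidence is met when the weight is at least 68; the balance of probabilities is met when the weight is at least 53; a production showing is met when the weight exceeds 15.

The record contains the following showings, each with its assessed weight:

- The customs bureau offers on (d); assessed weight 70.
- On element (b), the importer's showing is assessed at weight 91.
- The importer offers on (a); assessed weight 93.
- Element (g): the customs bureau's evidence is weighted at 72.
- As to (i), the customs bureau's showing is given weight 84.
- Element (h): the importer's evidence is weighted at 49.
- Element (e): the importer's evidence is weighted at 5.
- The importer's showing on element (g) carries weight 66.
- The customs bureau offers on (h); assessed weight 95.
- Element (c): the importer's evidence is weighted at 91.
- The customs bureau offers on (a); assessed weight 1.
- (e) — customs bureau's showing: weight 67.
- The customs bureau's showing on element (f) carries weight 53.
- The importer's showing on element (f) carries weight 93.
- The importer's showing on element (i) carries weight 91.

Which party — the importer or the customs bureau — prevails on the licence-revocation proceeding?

Stage 1 — burden on importer; standard: the criminal standard (weight exceeds 89).
    (a): 93 − 1 = 92 > 89 [met]
    (b): 91 > 89 [met]
    (c): 91 > 89 [met]
  Stage 1 is satisfied; the onus moves to the customs bureau.
Stage 2 — burden on customs bureau; standard: clear and convincing evidence (weight is at least 68).
    (d): 70 ≥ 68 [met]
    (e): 67 − 5 = 62 < 68 [not met]
  Stage 2 not carried; the customs bureau fails its burden.
So the importer prevails.

importer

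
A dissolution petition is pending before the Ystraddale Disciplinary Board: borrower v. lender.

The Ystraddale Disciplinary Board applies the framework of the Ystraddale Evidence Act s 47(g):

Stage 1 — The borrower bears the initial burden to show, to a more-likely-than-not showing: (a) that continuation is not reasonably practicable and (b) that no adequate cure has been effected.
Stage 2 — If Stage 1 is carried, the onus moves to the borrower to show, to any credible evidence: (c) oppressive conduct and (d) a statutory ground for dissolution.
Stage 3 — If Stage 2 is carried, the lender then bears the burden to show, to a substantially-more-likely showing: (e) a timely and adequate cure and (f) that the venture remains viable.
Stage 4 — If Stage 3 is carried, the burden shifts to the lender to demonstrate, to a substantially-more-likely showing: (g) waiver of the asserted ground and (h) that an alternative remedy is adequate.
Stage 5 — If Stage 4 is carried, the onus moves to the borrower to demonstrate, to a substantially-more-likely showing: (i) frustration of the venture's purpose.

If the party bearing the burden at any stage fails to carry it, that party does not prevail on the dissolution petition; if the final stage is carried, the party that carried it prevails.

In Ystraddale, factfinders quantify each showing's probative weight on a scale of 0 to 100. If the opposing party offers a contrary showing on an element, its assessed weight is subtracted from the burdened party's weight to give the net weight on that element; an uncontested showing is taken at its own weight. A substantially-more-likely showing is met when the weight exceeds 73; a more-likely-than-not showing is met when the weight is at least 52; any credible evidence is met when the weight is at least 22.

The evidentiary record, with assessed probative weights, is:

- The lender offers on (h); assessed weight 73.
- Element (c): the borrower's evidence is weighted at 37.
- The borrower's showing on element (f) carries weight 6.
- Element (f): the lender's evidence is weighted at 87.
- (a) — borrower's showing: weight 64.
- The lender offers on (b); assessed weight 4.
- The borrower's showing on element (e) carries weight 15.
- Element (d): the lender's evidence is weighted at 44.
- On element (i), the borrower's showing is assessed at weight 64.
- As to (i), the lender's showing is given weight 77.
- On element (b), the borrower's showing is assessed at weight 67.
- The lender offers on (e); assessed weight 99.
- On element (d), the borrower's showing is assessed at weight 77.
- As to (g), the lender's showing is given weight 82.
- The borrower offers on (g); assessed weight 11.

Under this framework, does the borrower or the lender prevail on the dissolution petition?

At Stage 1 the borrower must meet a more-likely-than-not showing (weight is at least 52): on (a) the weight is 64, which does reach 52, so (a) meets the standard; on (b) the weight is 67 less the opposing 4 gives net 63, ≥ 52, so (b) meets the standard.
  Stage 1 is satisfied; the borrower continues to bear the burden.
At Stage 2 the borrower must meet any credible evidence (weight is at least 22): on (c) the weight is 37, ≥ 22, so (c) meets the standard; on (d) the weight is 77 less the opposing 44 gives net 33, which does reach 22, so (d) meets the standard.
  Stage 2 carried; the burden shifts to the lender.
At Stage 3 the lender must meet a substantially-more-likely showing (weight exceeds 73): on (e) the weight is 99 less the opposing 15 gives net 84, which does exceed 73, so (e) meets the standard; on (f) the weight is 87 less the opposing 6 gives net 81, which does exceed 73, so (f) meets the standard.
  All elements met. The lender retains the burden for Stage 4.
At Stage 4 the lender must meet a substantially-more-likely showing (weight exceeds 73): on (g) the weight is 82 less the opposing 11 gives net 71, ≤ 73, so (g) does not meet the standard; on (h) the weight is 73, ≤ 73, so (h) does not meet the standard.
  Stage 4 not carried; the lender fails its burden.
The analysis ends at Stage 4; the borrower prevails.

borrower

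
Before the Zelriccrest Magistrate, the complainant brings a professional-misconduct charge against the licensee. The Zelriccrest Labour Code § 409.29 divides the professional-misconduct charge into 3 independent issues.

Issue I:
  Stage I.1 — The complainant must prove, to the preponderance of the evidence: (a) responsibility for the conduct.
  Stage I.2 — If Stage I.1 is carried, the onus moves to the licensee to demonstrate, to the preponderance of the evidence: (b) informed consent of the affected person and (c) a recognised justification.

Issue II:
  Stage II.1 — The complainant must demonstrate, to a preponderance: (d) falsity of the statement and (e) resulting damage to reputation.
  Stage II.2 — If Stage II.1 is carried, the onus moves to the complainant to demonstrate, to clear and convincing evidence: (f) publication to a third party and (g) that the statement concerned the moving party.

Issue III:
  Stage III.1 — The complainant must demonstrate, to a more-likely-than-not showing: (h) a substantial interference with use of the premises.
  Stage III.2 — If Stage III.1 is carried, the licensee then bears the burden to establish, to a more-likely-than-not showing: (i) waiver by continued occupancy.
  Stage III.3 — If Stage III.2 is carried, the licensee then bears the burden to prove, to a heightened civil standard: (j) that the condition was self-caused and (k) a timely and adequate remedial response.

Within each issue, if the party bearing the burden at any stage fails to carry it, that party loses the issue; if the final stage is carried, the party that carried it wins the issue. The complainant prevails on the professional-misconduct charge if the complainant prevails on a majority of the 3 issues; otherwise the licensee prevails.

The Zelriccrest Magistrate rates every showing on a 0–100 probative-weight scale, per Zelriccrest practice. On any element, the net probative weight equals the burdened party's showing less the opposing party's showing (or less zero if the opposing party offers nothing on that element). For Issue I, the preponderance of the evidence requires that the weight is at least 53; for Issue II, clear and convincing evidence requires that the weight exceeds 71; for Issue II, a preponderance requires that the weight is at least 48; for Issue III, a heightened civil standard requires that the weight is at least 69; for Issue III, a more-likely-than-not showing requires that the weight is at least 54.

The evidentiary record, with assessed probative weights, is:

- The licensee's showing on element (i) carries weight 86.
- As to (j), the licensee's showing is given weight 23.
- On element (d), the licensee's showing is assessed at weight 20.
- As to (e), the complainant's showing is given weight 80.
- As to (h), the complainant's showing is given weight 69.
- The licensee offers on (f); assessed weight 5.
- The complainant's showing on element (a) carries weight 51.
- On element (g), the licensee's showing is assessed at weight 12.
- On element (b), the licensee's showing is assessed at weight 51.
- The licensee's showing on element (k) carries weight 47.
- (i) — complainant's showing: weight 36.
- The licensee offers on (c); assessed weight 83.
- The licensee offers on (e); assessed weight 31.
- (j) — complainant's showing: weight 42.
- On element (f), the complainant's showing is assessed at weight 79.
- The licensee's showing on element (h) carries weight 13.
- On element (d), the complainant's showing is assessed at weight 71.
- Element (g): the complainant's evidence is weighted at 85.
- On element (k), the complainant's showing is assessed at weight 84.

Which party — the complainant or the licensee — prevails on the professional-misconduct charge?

complainant

— Issue I —
At Stage I.1 the complainant must meet the preponderance of the evidence (weight is at least 53): on (a) the weight is 51, < 53, so (a) does not meet the standard.
  Not every element is met, so the complainant fails to carry Stage I.1.
The licensee prevails on this issue.
— Issue II —
Stage II.1 — burden on complainant; standard: a preponderance (weight is at least 48).
    (d): 71 − 20 = 51 ≥ 48 [met]
    (e): 80 − 31 = 49 ≥ 48 [met]
  Stage II.1 carried; the burden remains with the complainant.
Stage II.2 — burden on complainant; standard: clear and convincing evidence (weight exceeds 71).
    (f): 79 − 5 = 74 > 71 [met]
    (g): 85 − 12 = 73 > 71 [met]
  The complainant carries the last stage.
Every stage carried; the complainant prevails on this issue.
— Issue III —
Stage III.1 (complainant, a more-likely-than-not showing, weight is at least 54): (h) net 69−13=56 ≥ 54 — meets.
  The complainant carries Stage III.1; the licensee now bears the burden.
Stage III.2 (licensee, a more-likely-than-not showing, weight is at least 54): (i) net 86−36=50 < 54 — fails.
  The licensee does not carry Stage III.2.
The analysis ends at Stage III.2; the complainant prevails on this issue.
Per-issue: Issue I → licensee; Issue II → complainant; Issue III → complainant. The complainant must prevail on a majority of issues; overall, the complainant prevails.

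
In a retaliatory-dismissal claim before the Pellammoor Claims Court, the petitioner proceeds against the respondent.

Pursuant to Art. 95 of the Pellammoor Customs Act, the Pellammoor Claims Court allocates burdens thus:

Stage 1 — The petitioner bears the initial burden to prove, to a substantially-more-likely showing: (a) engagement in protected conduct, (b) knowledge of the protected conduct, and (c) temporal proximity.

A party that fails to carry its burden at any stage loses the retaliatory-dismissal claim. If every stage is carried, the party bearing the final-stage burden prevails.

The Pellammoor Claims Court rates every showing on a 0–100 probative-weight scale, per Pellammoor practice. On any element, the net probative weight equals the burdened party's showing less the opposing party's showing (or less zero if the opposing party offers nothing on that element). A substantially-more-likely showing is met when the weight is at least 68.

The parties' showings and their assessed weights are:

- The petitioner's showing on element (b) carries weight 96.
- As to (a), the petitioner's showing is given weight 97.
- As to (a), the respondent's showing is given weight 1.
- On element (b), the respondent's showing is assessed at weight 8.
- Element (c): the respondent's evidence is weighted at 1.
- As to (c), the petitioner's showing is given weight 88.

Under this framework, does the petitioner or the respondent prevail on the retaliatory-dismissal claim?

petitioner

At Stage 1 the petitioner must meet a substantially-more-likely showing (weight is at least 68): on (a) the weight is 97 less the opposing 1 gives net 96, which does reach 68, so (a) meets the standard; on (b) the weight is 96 less the opposing 8 gives net 88, which does reach 68, so (b) meets the standard; on (c) the weight is 88 less the opposing 1 gives net 87, ≥ 68, so (c) meets the standard.
  The petitioner carries the last stage.
Every stage carried; the petitioner prevails.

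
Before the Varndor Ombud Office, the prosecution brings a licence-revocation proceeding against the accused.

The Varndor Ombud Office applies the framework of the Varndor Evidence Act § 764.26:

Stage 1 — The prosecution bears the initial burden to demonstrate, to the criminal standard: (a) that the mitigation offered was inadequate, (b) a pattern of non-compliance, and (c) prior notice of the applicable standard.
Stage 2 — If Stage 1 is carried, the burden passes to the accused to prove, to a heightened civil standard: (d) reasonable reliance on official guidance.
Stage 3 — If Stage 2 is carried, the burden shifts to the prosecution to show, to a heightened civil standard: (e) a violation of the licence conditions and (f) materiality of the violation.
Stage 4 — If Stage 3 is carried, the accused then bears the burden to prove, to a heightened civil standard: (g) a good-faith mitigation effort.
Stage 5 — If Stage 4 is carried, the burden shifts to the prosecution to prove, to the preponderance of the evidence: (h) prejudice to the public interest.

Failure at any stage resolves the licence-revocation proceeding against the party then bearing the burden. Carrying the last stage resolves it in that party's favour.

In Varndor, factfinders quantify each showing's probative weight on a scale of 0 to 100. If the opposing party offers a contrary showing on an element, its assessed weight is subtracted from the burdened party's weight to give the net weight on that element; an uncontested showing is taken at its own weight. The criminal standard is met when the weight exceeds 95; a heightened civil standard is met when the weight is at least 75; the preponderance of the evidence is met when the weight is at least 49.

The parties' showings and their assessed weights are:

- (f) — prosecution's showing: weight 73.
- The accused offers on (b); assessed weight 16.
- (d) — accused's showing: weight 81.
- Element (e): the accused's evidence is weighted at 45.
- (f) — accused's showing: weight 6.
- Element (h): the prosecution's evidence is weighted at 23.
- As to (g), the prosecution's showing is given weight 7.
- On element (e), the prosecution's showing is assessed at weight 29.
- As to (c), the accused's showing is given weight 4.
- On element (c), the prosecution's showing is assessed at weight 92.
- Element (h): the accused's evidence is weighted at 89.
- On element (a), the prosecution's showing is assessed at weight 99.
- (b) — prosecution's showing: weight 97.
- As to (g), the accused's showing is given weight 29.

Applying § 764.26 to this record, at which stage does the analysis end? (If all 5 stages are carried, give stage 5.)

stage 1

Stage 1 (prosecution, the criminal standard, weight exceeds 95): (a) 99 > 95 — meets; (b) net 97−16=81 ≤ 95 — fails; (c) net 92−4=88 ≤ 95 — fails.
  Stage 1 not carried; the prosecution fails its burden.
So the accused prevails.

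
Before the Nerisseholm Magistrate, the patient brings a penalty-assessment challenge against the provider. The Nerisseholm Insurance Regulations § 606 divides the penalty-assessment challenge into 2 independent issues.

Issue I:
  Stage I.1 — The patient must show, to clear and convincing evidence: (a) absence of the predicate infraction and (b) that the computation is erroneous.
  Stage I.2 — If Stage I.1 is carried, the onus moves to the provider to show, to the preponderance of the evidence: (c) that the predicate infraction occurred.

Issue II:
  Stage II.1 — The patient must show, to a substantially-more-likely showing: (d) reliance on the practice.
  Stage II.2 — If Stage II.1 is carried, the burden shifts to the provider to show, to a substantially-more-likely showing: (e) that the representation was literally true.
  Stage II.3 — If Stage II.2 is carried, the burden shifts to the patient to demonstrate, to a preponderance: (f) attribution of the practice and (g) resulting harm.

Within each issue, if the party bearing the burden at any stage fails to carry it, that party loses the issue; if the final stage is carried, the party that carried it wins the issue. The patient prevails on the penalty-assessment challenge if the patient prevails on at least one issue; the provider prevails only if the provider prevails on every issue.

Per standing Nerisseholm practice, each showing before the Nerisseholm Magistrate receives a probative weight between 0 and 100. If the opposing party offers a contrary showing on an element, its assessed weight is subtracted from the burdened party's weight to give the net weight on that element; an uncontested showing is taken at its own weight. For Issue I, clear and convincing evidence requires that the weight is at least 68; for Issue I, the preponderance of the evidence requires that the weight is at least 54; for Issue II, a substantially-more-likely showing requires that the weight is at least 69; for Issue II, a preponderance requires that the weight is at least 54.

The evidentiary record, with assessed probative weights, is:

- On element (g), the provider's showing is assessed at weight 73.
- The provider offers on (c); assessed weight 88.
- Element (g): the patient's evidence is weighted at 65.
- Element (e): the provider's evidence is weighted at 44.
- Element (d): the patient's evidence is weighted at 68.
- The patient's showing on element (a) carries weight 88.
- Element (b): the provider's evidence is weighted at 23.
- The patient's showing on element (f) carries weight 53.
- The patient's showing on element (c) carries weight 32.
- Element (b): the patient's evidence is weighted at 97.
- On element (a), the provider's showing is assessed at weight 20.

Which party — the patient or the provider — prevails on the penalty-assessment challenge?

provider

— Issue I —
At Stage I.1 the patient must meet clear and convincing evidence (weight is at least 68): on (a) the weight is 88 less the opposing 20 gives net 68, which does reach 68, so (a) meets the standard; on (b) the weight is 97 less the opposing 23 gives net 74, which does reach 68, so (b) meets the standard.
  The patient carries Stage I.1; the provider now bears the burden.
At Stage I.2 the provider must meet the preponderance of the evidence (weight is at least 54): on (c) the weight is 88 less the opposing 32 gives net 56, ≥ 54, so (c) meets the standard.
  The provider carries the last stage.
All stages carried — the provider prevails on this issue.
— Issue II —
At Stage II.1 the patient must meet a substantially-more-likely showing (weight is at least 69): on (d) the weight is 68, which does not reach 69, so (d) does not meet the standard.
  Stage II.1 not carried; the patient fails its burden.
So the provider prevails on this issue.
Per-issue: Issue I → provider; Issue II → provider. The patient must prevail on at least one issue; overall, the provider prevails.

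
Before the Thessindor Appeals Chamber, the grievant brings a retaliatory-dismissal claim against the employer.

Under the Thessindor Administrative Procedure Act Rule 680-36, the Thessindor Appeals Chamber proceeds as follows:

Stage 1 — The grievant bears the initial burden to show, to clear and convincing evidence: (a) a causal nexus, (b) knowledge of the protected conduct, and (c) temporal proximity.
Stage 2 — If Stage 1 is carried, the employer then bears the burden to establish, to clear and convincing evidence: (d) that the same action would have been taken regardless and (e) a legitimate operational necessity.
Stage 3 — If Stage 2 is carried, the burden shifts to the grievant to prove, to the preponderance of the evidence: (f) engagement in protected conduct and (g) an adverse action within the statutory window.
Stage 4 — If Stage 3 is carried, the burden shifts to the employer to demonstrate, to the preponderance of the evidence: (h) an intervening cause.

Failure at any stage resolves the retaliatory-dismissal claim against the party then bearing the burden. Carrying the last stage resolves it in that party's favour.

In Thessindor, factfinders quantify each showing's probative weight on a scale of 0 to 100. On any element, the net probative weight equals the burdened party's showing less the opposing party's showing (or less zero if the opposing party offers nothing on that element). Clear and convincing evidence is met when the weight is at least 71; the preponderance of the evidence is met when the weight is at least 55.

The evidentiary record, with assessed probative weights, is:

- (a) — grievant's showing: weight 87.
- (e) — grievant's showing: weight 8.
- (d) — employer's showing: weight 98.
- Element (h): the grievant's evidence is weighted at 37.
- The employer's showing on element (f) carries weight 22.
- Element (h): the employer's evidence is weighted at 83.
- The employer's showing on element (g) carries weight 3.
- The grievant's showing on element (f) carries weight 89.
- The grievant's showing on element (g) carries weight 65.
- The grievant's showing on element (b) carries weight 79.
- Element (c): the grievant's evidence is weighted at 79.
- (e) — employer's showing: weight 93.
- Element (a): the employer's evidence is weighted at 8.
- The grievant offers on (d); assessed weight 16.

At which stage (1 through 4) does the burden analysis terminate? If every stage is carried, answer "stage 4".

At Stage 1 the grievant must meet clear and convincing evidence (weight is at least 71): on (a) the weight is 87 less the opposing 8 gives net 79, which does reach 71, so (a) meets the standard; on (b) the weight is 79, ≥ 71, so (b) meets the standard; on (c) the weight is 79, ≥ 71, so (c) meets the standard.
  Stage 1 carried; the burden shifts to the employer.
At Stage 2 the employer must meet clear and convincing evidence (weight is at least 71): on (d) the weight is 98 less the opposing 16 gives net 82, ≥ 71, so (d) meets the standard; on (e) the weight is 93 less the opposing 8 gives net 85, which does reach 71, so (e) meets the standard.
  The employer carries Stage 2; the grievant now bears the burden.
At Stage 3 the grievant must meet the preponderance of the evidence (weight is at least 55): on (f) the weight is 89 less the opposing 22 gives net 67, ≥ 55, so (f) meets the standard; on (g) the weight is 65 less the opposing 3 gives net 62, which does reach 55, so (g) meets the standard.
  All elements met. The burden passes to the employer.
At Stage 4 the employer must meet the preponderance of the evidence (weight is at least 55): on (h) the weight is 83 less the opposing 37 gives net 46, < 55, so (h) does not meet the standard.
  Stage 4 not carried; the employer fails its burden.
The grievant prevails.

stage 4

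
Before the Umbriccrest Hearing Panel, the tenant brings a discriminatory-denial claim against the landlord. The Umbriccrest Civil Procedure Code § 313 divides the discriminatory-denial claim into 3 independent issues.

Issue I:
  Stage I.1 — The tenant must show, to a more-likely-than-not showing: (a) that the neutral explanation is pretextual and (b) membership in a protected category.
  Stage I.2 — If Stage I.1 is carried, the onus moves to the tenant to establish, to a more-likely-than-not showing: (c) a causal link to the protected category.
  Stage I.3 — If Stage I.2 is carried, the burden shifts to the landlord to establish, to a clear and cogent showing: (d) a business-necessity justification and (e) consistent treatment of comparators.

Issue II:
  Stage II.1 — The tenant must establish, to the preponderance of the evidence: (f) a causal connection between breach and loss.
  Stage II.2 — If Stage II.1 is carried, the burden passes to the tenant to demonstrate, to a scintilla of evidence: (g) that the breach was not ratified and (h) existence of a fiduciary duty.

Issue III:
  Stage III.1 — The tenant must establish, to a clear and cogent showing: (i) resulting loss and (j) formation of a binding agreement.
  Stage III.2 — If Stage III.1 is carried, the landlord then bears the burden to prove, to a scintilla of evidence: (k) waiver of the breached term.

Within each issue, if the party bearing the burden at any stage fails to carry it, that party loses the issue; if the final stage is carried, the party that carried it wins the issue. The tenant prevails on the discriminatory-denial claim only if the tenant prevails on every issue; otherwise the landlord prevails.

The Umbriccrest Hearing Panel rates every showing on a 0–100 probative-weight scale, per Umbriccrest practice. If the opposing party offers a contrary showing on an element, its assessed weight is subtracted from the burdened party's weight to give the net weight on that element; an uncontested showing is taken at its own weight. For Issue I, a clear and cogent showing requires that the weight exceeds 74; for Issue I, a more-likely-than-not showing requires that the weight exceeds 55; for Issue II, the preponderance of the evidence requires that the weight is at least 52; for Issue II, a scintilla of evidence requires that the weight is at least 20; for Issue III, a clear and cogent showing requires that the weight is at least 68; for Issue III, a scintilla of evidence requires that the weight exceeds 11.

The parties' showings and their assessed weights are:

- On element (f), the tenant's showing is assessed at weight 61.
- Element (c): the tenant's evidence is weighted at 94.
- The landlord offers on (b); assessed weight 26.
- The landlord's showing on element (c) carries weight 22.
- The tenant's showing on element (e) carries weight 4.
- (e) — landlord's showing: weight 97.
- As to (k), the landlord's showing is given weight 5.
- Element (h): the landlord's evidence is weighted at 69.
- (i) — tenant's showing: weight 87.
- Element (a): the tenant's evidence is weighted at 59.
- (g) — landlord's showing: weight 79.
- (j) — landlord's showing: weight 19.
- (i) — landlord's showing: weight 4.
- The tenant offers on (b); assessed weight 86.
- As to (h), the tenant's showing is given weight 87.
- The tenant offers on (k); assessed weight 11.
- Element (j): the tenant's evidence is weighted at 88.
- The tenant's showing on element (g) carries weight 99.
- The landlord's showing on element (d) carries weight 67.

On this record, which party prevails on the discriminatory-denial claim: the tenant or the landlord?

landlord

— Issue I —
At Stage I.1 the tenant must meet a more-likely-than-not showing (weight exceeds 55): on (a) the weight is 59, > 55, so (a) meets the standard; on (b) the weight is 86 less the opposing 26 gives net 60, > 55, so (b) meets the standard.
  Stage I.1 is satisfied; the tenant continues to bear the burden.
At Stage I.2 the tenant must meet a more-likely-than-not showing (weight exceeds 55): on (c) the weight is 94 less the opposing 22 gives net 72, which does exceed 55, so (c) meets the standard.
  All elements met. The burden passes to the landlord.
At Stage I.3 the landlord must meet a clear and cogent showing (weight exceeds 74): on (d) the weight is 67, ≤ 74, so (d) does not meet the standard; on (e) the weight is 97 less the opposing 4 gives net 93, which does exceed 74, so (e) meets the standard.
  The landlord does not carry Stage I.3.
The tenant prevails on this issue.
— Issue II —
At Stage II.1 the tenant must meet the preponderance of the evidence (weight is at least 52): on (f) the weight is 61, ≥ 52, so (f) meets the standard.
  Stage II.1 is satisfied; the tenant continues to bear the burden.
At Stage II.2 the tenant must meet a scintilla of evidence (weight is at least 20): on (g) the weight is 99 less the opposing 79 gives net 20, which does reach 20, so (g) meets the standard; on (h) the weight is 87 less the opposing 69 gives net 18, which does not reach 20, so (h) does not meet the standard.
  Not every element is met, so the tenant fails to carry Stage II.2.
The landlord prevails on this issue.
— Issue III —
At Stage III.1 the tenant must meet a clear and cogent showing (weight is at least 68): on (i) the weight is 87 less the opposing 4 gives net 83, which does reach 68, so (i) meets the standard; on (j) the weight is 88 less the opposing 19 gives net 69, ≥ 68, so (j) meets the standard.
  The tenant carries Stage III.1; the landlord now bears the burden.
At Stage III.2 the landlord must meet a scintilla of evidence (weight exceeds 11): on (k) the weight is 5 less the opposing 11 gives net -6, ≤ 11, so (k) does not meet the standard.
  The landlord does not carry Stage III.2.
So the tenant prevails on this issue.
Per-issue: Issue I → tenant; Issue II → landlord; Issue III → tenant. The tenant must prevail on every issue; overall, the landlord prevails.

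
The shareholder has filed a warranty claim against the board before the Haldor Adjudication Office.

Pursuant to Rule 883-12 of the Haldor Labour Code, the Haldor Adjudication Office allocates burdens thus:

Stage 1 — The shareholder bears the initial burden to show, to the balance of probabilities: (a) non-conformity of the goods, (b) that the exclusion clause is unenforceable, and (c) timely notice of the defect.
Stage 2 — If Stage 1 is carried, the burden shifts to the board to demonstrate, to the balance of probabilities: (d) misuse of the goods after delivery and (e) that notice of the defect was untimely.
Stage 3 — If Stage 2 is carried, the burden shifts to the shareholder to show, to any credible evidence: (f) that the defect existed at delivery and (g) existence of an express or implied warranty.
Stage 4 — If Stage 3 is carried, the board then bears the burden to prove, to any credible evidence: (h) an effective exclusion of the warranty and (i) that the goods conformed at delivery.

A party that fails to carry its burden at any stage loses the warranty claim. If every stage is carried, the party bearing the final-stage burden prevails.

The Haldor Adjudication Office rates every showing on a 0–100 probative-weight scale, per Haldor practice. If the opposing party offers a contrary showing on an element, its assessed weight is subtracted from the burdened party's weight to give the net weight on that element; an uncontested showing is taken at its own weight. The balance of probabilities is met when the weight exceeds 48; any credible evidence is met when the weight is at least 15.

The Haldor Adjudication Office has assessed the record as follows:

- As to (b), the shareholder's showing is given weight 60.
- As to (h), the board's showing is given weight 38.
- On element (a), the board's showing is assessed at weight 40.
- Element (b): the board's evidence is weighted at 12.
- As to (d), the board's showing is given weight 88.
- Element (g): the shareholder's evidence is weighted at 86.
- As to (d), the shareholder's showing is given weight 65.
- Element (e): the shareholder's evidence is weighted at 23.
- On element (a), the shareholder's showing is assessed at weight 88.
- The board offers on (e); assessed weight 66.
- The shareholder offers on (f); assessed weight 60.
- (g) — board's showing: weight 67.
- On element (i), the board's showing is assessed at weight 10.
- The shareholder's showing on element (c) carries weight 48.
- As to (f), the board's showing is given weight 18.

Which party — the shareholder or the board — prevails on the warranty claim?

Stage 1 (shareholder, the balance of probabilities, weight exceeds 48): (a) net 88−40=48 ≤ 48 — fails; (b) net 60−12=48 ≤ 48 — fails; (c) 48 ≤ 48 — fails.
  The shareholder does not carry Stage 1.
The analysis ends at Stage 1; the board prevails.

board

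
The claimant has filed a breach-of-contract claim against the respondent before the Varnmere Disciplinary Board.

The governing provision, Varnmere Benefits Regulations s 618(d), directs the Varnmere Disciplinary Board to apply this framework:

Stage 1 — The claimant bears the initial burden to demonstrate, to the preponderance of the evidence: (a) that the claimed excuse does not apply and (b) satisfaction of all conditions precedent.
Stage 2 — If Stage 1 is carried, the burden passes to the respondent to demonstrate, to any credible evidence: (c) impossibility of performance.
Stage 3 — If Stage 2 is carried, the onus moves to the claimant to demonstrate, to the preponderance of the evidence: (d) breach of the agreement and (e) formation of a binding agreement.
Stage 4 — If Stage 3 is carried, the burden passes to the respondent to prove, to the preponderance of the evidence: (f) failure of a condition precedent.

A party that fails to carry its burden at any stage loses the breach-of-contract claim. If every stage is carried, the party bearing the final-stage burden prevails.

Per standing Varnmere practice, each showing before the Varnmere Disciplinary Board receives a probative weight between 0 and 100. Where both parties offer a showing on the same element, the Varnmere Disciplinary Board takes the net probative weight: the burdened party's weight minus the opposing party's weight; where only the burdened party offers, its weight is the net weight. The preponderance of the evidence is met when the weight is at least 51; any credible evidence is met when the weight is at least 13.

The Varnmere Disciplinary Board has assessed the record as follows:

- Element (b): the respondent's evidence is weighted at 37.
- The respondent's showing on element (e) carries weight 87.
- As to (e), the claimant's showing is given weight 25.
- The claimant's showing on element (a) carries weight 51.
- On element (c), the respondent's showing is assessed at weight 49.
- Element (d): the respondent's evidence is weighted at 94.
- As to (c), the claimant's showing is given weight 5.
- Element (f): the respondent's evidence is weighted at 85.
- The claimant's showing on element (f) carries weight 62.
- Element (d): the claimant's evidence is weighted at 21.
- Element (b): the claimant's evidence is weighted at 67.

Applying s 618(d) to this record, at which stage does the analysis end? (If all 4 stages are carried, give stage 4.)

stage 1

At Stage 1 the claimant must meet the preponderance of the evidence (weight is at least 51): on (a) the weight is 51, which does reach 51, so (a) meets the standard; on (b) the weight is 67 less the opposing 37 gives net 30, < 51, so (b) does not meet the standard.
  The claimant does not carry Stage 1.
So the respondent prevails.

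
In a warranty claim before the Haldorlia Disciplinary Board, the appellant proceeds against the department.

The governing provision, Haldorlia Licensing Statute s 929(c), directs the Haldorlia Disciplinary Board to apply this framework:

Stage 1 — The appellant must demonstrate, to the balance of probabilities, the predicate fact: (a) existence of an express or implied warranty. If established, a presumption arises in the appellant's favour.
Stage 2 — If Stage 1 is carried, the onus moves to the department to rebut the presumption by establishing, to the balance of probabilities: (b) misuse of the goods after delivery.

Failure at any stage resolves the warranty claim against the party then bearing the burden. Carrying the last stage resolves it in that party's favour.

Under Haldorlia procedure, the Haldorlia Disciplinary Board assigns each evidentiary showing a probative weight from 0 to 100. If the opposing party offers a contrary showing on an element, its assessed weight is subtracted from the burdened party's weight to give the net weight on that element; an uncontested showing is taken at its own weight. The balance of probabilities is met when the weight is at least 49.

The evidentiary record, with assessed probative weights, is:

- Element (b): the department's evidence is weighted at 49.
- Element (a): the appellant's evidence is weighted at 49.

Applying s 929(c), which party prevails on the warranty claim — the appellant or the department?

Stage 1 — burden on appellant; standard: the balance of probabilities (weight is at least 49).
    (a): 49 ≥ 49 [met]
  The appellant carries Stage 1; the department now bears the burden.
Stage 2 — burden on department; standard: the balance of probabilities (weight is at least 49).
    (b): 49 ≥ 49 [met]
  Stage 2 carried; the final stage is satisfied.
With every stage satisfied, the department prevails.

department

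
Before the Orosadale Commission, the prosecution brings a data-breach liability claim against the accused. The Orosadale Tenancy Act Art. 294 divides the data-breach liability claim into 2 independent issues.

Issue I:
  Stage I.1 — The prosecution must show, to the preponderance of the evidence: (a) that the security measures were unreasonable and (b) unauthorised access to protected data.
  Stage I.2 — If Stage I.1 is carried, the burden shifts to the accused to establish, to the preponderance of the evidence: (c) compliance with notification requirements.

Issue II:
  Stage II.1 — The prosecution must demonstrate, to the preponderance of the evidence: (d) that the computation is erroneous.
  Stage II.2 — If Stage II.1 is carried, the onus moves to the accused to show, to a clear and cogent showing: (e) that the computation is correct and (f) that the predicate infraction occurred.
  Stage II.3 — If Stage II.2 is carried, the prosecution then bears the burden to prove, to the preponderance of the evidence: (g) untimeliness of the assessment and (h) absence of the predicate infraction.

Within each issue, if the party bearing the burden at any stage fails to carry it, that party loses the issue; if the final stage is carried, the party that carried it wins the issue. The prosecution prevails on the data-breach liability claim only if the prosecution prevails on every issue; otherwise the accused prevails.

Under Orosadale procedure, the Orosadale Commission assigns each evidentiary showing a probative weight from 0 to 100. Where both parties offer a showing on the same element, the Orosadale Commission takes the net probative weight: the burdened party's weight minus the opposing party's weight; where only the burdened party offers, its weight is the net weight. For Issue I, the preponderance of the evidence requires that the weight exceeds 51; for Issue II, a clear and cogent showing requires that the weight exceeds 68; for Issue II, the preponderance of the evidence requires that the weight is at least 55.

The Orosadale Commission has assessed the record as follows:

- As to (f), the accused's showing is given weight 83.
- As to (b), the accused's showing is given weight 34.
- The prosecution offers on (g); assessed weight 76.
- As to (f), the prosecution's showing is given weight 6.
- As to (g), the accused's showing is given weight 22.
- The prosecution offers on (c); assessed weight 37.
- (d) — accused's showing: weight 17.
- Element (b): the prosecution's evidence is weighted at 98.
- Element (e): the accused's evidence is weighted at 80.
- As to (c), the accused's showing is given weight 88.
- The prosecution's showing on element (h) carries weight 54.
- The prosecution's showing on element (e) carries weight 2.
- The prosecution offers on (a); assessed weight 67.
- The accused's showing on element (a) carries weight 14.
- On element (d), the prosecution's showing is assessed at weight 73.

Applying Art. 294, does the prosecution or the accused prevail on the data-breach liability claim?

accused

— Issue I —
Stage I.1 — burden on prosecution; standard: the preponderance of the evidence (weight exceeds 51).
    (a): 67 − 14 = 53 > 51 [met]
    (b): 98 − 34 = 64 > 51 [met]
  All elements met. The burden passes to the accused.
Stage I.2 — burden on accused; standard: the preponderance of the evidence (weight exceeds 51).
    (c): 88 − 37 = 51 ≤ 51 [not met]
  The accused does not carry Stage I.2.
The prosecution prevails on this issue.
— Issue II —
Stage II.1 — burden on prosecution; standard: the preponderance of the evidence (weight is at least 55).
    (d): 73 − 17 = 56 ≥ 55 [met]
  All elements met. The burden passes to the accused.
Stage II.2 — burden on accused; standard: a clear and cogent showing (weight exceeds 68).
    (e): 80 − 2 = 78 > 68 [met]
    (f): 83 − 6 = 77 > 68 [met]
  Stage II.2 is satisfied; the onus moves to the prosecution.
Stage II.3 — burden on prosecution; standard: the preponderance of the evidence (weight is at least 55).
    (g): 76 − 22 = 54 < 55 [not met]
    (h): 54 < 55 [not met]
  The prosecution does not carry Stage II.3.
So the accused prevails on this issue.
Per-issue: Issue I → prosecution; Issue II → accused. The prosecution must prevail on every issue; overall, the accused prevails.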